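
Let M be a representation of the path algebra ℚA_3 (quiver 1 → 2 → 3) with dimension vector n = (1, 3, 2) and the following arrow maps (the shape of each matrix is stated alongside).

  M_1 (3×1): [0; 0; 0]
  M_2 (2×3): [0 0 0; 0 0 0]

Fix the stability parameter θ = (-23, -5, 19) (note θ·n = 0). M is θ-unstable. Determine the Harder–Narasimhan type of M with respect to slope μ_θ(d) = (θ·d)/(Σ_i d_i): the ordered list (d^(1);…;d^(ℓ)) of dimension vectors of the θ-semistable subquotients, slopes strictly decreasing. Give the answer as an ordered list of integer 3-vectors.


Barcode: M ≅ I[1,1], I[2,2]^3, I[3,3]^2. HN layers by μ_θ (3 steps, strictly decreasing):
  μ^(1)=19; μ^(2)=-5; μ^(3)=-23

((0, 0, 2); (0, 3, 0); (1, 0, 0))


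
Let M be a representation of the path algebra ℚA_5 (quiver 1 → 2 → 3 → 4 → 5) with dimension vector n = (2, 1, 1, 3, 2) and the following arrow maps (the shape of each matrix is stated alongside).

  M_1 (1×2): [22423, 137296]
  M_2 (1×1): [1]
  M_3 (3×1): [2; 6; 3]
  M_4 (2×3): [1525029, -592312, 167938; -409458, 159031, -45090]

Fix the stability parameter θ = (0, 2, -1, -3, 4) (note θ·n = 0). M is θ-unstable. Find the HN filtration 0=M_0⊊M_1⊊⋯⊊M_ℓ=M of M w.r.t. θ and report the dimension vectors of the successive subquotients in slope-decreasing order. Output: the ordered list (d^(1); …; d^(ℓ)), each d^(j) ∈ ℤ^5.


Barcode: M ≅ I[1,1], I[1,4], I[4,5]^2. HN layers by μ_θ (4 steps, strictly decreasing):
  μ^(1)=4; μ^(2)=0; μ^(3)=-1/2; μ^(4)=-3

((0, 0, 0, 0, 2); (1, 0, 0, 0, 0); (1, 1, 1, 1, 0); (0, 0, 0, 2, 0))


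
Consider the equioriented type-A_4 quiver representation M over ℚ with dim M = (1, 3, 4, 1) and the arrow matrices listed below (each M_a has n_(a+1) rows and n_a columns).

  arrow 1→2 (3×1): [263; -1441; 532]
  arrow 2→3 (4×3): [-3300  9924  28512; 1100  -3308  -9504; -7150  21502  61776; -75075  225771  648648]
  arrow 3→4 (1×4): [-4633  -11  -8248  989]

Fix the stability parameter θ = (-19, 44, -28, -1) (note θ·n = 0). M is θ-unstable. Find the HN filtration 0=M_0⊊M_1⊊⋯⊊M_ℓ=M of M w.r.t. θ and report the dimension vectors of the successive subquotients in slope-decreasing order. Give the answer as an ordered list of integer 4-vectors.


Interval decomposition of M: I[1,2], I[2,2], I[2,4], I[3,3]^3.
HN type (ℓ=4): μ^(1)=44; μ^(2)=5; μ^(3)=-19; μ^(4)=-28

((0, 2, 0, 0); (0, 1, 1, 1); (1, 0, 0, 0); (0, 0, 3, 0))


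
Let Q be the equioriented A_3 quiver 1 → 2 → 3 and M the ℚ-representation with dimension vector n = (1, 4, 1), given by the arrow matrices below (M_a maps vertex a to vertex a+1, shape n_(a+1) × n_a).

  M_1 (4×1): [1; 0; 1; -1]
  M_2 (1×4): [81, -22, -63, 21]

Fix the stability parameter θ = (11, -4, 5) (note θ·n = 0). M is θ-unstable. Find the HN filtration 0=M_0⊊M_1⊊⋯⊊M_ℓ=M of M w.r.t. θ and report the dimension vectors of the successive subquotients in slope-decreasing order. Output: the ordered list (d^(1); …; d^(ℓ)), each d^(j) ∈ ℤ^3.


Via rank(M_{q-1}∘⋯∘M_p): M ≅ I[1,3], I[2,2]^3.
μ_θ-semistable layers: μ^(1)=5; μ^(2)=7/2; μ^(3)=-4

((0, 0, 1); (1, 1, 0); (0, 3, 0))


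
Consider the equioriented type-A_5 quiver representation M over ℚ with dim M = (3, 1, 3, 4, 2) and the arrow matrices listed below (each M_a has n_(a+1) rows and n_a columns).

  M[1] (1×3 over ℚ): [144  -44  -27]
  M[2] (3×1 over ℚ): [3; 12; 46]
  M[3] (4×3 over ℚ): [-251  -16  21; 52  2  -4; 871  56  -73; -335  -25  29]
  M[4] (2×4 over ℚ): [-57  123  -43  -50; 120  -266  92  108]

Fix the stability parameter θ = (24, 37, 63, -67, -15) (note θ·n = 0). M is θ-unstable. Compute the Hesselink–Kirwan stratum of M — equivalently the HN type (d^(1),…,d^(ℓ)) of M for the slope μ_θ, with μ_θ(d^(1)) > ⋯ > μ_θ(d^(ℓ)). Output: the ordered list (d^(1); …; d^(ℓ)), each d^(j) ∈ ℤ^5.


Via rank(M_{q-1}∘⋯∘M_p): M ≅ I[1,1]^2, I[1,4], I[3,3], I[3,4], I[4,5]^2.
μ_θ-semistable layers: μ^(1)=63; μ^(2)=24; μ^(3)=57/4; μ^(4)=-2; μ^(5)=-15; μ^(6)=-67

((0, 0, 1, 0, 0); (2, 0, 0, 0, 0); (1, 1, 1, 1, 0); (0, 0, 1, 1, 0); (0, 0, 0, 0, 2); (0, 0, 0, 2, 0))


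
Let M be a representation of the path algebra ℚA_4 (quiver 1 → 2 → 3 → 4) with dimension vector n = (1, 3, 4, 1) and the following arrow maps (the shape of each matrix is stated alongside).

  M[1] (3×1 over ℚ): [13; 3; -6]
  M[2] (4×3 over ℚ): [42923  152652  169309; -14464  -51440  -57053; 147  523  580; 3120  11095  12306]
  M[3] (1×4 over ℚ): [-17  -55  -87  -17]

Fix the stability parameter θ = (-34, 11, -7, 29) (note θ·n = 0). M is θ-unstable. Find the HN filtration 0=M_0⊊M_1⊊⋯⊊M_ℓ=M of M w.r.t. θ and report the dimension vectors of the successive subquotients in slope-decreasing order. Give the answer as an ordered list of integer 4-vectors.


Via rank(M_{q-1}∘⋯∘M_p): M ≅ I[1,3], I[2,3]^2, I[3,4].
μ_θ-semistable layers: μ^(1)=29; μ^(2)=2; μ^(3)=-7; μ^(4)=-34

((0, 0, 0, 1); (0, 3, 3, 0); (0, 0, 1, 0); (1, 0, 0, 0))


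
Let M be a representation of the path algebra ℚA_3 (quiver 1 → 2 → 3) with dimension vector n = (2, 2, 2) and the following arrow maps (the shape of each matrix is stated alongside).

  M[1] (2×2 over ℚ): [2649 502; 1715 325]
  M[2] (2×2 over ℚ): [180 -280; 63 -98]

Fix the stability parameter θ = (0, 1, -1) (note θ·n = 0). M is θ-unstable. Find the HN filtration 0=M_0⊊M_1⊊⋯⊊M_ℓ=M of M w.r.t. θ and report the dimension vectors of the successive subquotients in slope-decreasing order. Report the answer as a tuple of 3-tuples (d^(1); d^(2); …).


Interval decomposition of M: I[1,2], I[1,3], I[3,3].
HN type (ℓ=3): μ^(1)=1; μ^(2)=0; μ^(3)=-1

((0, 1, 0); (2, 1, 1); (0, 0, 1))


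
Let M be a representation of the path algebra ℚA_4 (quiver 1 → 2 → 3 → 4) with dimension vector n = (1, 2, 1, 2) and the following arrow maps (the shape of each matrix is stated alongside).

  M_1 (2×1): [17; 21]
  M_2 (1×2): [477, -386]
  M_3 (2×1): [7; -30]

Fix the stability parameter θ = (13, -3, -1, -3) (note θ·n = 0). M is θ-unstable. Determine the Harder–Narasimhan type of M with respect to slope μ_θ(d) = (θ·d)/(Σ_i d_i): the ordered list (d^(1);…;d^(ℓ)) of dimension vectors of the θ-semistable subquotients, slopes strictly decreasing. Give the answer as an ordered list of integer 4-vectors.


Interval decomposition of M: I[1,4], I[2,2], I[4,4].
HN type (ℓ=2): μ^(1)=3/2; μ^(2)=-3

((1, 1, 1, 1); (0, 1, 0, 1))


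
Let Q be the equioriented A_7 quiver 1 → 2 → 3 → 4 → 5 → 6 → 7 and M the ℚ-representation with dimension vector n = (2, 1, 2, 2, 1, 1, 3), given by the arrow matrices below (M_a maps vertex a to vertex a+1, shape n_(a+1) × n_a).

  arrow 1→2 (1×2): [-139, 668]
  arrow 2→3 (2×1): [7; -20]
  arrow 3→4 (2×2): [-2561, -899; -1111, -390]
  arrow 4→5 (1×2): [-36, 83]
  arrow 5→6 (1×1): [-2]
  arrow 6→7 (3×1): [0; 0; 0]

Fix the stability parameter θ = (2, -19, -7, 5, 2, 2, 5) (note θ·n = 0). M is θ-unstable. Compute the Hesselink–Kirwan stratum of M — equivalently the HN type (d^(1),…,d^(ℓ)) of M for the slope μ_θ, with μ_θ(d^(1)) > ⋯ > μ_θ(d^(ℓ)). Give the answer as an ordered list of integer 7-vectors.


Via rank(M_{q-1}∘⋯∘M_p): M ≅ I[1,1], I[1,6], I[3,4], I[7,7]^3.
μ_θ-semistable layers: μ^(1)=5; μ^(2)=3; μ^(3)=2; μ^(4)=-7; μ^(5)=-17/2

((0, 0, 0, 1, 0, 0, 3); (0, 0, 0, 1, 1, 1, 0); (1, 0, 0, 0, 0, 0, 0); (0, 0, 2, 0, 0, 0, 0); (1, 1, 0, 0, 0, 0, 0))


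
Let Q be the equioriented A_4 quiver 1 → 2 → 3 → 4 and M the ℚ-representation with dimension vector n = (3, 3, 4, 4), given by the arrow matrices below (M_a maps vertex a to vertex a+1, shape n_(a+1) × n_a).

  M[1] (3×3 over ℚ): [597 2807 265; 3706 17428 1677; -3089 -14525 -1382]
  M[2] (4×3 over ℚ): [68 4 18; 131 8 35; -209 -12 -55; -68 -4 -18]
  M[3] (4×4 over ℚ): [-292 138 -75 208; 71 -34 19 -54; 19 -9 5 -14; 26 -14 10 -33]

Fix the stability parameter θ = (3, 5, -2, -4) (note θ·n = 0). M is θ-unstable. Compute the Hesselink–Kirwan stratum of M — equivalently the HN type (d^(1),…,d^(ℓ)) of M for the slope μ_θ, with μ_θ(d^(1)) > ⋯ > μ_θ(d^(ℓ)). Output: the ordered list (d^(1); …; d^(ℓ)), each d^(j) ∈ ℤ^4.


Via rank(M_{q-1}∘⋯∘M_p): M ≅ I[1,2], I[1,4]^2, I[3,4]^2.
μ_θ-semistable layers: μ^(1)=5; μ^(2)=3; μ^(3)=1/2; μ^(4)=-3

((0, 1, 0, 0); (1, 0, 0, 0); (2, 2, 2, 2); (0, 0, 2, 2))


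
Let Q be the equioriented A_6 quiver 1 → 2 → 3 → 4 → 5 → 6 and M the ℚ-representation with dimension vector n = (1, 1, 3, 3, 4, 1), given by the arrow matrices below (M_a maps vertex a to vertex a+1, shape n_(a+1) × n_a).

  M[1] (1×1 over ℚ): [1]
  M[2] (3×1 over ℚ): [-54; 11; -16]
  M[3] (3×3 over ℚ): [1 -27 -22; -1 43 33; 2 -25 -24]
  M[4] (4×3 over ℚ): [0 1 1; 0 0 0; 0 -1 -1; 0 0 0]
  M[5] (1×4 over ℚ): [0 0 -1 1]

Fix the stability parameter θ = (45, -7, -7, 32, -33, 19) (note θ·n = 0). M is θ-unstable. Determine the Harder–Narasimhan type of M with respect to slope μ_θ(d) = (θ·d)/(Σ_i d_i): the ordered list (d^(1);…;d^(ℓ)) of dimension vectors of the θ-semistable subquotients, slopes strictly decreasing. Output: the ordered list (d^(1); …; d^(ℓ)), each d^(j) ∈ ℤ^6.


Barcode: M ≅ I[1,4], I[3,4], I[3,6], I[5,5]^3. HN layers by μ_θ (6 steps, strictly decreasing):
  μ^(1)=32; μ^(2)=19; μ^(3)=31/3; μ^(4)=-1/2; μ^(5)=-7; μ^(6)=-33

((0, 0, 0, 2, 0, 0); (0, 0, 0, 0, 0, 1); (1, 1, 1, 0, 0, 0); (0, 0, 0, 1, 1, 0); (0, 0, 2, 0, 0, 0); (0, 0, 0, 0, 3, 0))


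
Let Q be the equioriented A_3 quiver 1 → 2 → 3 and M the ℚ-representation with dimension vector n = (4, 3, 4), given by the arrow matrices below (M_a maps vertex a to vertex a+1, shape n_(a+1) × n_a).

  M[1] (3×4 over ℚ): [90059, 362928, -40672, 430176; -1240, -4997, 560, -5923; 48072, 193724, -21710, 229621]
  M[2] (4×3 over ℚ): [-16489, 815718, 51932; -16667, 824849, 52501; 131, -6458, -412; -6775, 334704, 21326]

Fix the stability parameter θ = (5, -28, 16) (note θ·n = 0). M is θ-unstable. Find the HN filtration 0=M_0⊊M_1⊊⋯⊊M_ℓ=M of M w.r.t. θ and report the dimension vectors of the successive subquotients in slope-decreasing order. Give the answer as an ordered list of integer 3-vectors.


Barcode: M ≅ I[1,1], I[1,2], I[1,3]^2, I[3,3]^2. HN layers by μ_θ (3 steps, strictly decreasing):
  μ^(1)=16; μ^(2)=5; μ^(3)=-23/2

((0, 0, 4); (1, 0, 0); (3, 3, 0))


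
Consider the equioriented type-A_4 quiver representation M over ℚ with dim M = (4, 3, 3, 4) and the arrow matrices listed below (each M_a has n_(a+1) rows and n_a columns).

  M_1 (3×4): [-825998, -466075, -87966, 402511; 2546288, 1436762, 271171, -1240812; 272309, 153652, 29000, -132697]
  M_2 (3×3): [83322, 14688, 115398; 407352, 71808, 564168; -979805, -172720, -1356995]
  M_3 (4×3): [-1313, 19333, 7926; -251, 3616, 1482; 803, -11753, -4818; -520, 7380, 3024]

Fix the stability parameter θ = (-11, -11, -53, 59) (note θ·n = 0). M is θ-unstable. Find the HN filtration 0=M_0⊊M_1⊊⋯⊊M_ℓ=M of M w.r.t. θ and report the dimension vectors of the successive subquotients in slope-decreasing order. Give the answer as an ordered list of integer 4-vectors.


Interval decomposition of M: I[1,1], I[1,2]^2, I[1,3], I[3,4]^2, I[4,4]^2.
HN type (ℓ=4): μ^(1)=59; μ^(2)=-11; μ^(3)=-25; μ^(4)=-53

((0, 0, 0, 4); (3, 2, 0, 0); (1, 1, 1, 0); (0, 0, 2, 0))


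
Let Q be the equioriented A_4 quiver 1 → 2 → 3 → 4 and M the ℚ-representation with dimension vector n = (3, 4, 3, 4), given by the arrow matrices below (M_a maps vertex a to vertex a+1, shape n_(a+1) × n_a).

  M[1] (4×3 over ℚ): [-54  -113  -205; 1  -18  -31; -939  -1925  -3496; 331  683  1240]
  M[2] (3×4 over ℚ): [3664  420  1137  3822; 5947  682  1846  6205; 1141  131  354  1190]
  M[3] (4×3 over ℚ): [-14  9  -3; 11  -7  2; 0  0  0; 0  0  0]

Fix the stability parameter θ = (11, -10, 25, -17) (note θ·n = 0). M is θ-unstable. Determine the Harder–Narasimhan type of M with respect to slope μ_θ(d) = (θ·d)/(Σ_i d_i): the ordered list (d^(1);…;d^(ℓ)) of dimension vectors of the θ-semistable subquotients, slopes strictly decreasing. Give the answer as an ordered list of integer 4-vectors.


Interval decomposition of M: I[1,2], I[1,3], I[1,4], I[2,4], I[4,4]^2.
HN type (ℓ=5): μ^(1)=25; μ^(2)=4; μ^(3)=1/2; μ^(4)=-10; μ^(5)=-17

((0, 0, 1, 0); (0, 0, 2, 2); (3, 3, 0, 0); (0, 1, 0, 0); (0, 0, 0, 2))


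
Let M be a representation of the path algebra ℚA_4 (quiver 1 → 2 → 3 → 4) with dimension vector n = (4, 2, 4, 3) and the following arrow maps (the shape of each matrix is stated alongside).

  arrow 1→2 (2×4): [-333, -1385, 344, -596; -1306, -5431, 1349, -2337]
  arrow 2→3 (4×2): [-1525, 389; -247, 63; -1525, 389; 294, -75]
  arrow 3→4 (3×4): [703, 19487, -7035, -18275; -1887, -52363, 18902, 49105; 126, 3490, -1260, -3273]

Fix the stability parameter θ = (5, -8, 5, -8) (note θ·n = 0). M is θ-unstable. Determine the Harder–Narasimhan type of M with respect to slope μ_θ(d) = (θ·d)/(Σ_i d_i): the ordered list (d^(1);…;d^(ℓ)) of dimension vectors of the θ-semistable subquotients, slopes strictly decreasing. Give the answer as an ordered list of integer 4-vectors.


Via rank(M_{q-1}∘⋯∘M_p): M ≅ I[1,1]^2, I[1,4]^2, I[3,3], I[3,4].
μ_θ-semistable layers: μ^(1)=5; μ^(2)=-3/2

((2, 0, 1, 0); (2, 2, 3, 3))


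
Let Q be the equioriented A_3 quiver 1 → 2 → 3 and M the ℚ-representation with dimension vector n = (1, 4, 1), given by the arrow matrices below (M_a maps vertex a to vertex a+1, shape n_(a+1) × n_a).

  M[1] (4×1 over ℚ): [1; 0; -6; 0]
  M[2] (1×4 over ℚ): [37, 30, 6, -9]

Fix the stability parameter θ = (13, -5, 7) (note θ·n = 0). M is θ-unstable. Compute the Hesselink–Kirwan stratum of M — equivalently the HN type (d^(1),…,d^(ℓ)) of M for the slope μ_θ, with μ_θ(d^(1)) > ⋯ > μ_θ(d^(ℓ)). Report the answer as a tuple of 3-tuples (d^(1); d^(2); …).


Via rank(M_{q-1}∘⋯∘M_p): M ≅ I[1,3], I[2,2]^3.
μ_θ-semistable layers: μ^(1)=7; μ^(2)=4; μ^(3)=-5

((0, 0, 1); (1, 1, 0); (0, 3, 0))


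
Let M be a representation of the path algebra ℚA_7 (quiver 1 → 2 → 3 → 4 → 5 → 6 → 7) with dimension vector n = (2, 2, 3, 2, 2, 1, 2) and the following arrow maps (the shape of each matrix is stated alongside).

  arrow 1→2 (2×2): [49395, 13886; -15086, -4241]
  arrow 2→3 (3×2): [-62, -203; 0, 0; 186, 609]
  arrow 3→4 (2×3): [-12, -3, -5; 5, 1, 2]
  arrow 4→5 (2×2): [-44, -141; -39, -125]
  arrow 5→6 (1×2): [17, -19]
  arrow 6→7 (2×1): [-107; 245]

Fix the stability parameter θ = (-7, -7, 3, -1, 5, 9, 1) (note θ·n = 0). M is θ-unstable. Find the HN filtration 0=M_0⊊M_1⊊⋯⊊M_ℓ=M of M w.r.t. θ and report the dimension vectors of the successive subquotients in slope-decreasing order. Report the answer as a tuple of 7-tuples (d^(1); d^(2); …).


Via rank(M_{q-1}∘⋯∘M_p): M ≅ I[1,2], I[1,7], I[3,3], I[3,5], I[7,7].
μ_θ-semistable layers: μ^(1)=5; μ^(2)=3; μ^(3)=1; μ^(4)=-7

((0, 0, 0, 0, 2, 1, 1); (0, 0, 1, 0, 0, 0, 0); (0, 0, 2, 2, 0, 0, 1); (2, 2, 0, 0, 0, 0, 0))


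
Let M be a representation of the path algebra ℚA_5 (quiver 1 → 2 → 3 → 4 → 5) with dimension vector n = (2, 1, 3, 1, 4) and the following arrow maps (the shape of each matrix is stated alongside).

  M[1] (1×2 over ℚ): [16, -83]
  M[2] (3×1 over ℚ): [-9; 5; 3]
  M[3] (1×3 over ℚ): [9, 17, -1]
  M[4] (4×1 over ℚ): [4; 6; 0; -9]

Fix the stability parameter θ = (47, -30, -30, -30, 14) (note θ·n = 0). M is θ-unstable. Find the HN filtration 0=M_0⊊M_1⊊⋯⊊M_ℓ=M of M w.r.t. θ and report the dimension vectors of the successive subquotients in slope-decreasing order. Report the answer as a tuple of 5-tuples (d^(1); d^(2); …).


Interval decomposition of M: I[1,1], I[1,5], I[3,3]^2, I[5,5]^3.
HN type (ℓ=4): μ^(1)=47; μ^(2)=14; μ^(3)=-43/4; μ^(4)=-30

((1, 0, 0, 0, 0); (0, 0, 0, 0, 4); (1, 1, 1, 1, 0); (0, 0, 2, 0, 0))


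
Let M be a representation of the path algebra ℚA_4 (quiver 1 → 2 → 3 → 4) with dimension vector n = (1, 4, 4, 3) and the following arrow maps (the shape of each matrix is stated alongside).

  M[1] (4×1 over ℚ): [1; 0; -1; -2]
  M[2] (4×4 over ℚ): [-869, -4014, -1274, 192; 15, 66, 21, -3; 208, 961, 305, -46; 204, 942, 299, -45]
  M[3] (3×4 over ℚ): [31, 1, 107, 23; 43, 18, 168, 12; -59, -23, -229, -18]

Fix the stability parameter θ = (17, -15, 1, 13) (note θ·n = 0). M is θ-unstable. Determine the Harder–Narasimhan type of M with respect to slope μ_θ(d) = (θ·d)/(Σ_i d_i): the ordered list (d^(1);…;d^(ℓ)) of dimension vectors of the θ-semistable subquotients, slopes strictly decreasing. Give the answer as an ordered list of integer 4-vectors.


Barcode: M ≅ I[1,4], I[2,2], I[2,4]^2, I[3,3]. HN layers by μ_θ (3 steps, strictly decreasing):
  μ^(1)=13; μ^(2)=1; μ^(3)=-15

((0, 0, 0, 3); (1, 1, 4, 0); (0, 3, 0, 0))


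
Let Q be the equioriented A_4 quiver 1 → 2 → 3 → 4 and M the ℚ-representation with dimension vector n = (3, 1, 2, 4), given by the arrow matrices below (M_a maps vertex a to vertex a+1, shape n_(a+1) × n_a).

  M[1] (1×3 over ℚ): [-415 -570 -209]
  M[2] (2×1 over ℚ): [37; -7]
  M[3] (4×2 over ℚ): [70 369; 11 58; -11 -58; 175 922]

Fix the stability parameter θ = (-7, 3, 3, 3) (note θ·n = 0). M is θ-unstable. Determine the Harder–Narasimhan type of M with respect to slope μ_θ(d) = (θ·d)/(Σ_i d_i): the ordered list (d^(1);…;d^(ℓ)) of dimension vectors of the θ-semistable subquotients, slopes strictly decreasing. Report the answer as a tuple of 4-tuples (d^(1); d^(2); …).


Interval decomposition of M: I[1,1]^2, I[1,4], I[3,4], I[4,4]^2.
HN type (ℓ=2): μ^(1)=3; μ^(2)=-7

((0, 1, 2, 4); (3, 0, 0, 0))


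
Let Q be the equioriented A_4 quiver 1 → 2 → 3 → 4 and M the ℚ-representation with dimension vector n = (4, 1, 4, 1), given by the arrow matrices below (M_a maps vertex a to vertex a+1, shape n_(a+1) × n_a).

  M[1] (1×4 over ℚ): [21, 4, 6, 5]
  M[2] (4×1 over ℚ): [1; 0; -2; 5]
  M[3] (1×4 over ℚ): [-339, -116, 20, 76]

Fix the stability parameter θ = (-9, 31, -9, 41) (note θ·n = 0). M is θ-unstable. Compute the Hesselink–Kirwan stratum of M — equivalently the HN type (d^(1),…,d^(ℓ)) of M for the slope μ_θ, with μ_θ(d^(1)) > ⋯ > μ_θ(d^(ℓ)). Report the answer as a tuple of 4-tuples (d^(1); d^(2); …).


Via rank(M_{q-1}∘⋯∘M_p): M ≅ I[1,1]^3, I[1,4], I[3,3]^3.
μ_θ-semistable layers: μ^(1)=41; μ^(2)=11; μ^(3)=-9

((0, 0, 0, 1); (0, 1, 1, 0); (4, 0, 3, 0))


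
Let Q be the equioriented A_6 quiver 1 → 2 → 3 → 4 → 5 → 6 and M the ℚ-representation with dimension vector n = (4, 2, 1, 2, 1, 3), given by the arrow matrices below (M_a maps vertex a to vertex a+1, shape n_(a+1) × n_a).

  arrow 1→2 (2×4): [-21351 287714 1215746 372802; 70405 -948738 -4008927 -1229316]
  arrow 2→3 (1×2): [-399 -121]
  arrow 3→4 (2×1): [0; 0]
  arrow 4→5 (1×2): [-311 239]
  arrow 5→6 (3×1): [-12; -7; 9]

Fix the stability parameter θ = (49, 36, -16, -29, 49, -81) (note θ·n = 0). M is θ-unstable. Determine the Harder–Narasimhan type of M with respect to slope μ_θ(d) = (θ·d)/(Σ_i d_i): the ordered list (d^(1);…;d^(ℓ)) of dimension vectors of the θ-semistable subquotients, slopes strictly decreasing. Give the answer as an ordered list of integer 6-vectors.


Interval decomposition of M: I[1,1]^2, I[1,2], I[1,3], I[4,4], I[4,6], I[6,6]^2.
HN type (ℓ=6): μ^(1)=49; μ^(2)=85/2; μ^(3)=23; μ^(4)=-16; μ^(5)=-29; μ^(6)=-81

((2, 0, 0, 0, 0, 0); (1, 1, 0, 0, 0, 0); (1, 1, 1, 0, 0, 0); (0, 0, 0, 0, 1, 1); (0, 0, 0, 2, 0, 0); (0, 0, 0, 0, 0, 2))


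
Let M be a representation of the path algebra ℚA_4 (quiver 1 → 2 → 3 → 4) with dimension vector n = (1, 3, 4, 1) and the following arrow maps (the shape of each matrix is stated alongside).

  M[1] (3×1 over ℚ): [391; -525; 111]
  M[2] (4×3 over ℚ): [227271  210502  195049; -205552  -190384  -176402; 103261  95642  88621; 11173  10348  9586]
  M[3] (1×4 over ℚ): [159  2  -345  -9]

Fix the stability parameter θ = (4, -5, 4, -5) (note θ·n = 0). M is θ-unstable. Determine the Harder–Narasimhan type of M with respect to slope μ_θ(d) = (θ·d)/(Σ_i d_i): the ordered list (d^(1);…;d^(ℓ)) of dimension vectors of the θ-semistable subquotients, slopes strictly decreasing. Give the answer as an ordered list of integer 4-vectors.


Via rank(M_{q-1}∘⋯∘M_p): M ≅ I[1,4], I[2,3]^2, I[3,3].
μ_θ-semistable layers: μ^(1)=4; μ^(2)=-1/2; μ^(3)=-5

((0, 0, 3, 0); (1, 1, 1, 1); (0, 2, 0, 0))


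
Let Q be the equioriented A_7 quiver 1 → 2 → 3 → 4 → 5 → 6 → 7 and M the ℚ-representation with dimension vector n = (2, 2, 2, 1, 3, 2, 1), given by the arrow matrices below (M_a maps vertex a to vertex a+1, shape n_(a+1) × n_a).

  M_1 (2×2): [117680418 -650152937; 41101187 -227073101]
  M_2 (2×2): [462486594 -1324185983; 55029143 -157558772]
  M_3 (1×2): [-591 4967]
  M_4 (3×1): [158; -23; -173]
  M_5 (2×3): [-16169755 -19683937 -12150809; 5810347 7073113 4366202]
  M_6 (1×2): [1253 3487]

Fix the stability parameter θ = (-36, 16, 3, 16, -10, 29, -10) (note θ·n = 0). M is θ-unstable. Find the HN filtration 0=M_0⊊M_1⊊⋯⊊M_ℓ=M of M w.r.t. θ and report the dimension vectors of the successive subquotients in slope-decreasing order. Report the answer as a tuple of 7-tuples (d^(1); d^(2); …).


Via rank(M_{q-1}∘⋯∘M_p): M ≅ I[1,3], I[1,7], I[5,5], I[5,6].
μ_θ-semistable layers: μ^(1)=29; μ^(2)=19/2; μ^(3)=25/4; μ^(4)=-10; μ^(5)=-36

((0, 0, 0, 0, 0, 1, 0); (0, 1, 1, 0, 0, 1, 1); (0, 1, 1, 1, 1, 0, 0); (0, 0, 0, 0, 2, 0, 0); (2, 0, 0, 0, 0, 0, 0))


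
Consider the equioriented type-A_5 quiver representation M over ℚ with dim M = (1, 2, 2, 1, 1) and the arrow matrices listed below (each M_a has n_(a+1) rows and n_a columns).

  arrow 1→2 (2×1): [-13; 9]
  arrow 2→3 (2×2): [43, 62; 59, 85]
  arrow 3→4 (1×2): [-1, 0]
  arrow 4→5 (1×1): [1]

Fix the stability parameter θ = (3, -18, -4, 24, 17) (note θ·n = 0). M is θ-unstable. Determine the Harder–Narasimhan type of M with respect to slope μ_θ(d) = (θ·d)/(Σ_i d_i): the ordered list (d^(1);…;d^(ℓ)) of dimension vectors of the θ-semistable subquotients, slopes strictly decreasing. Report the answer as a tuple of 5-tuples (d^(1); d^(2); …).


Via rank(M_{q-1}∘⋯∘M_p): M ≅ I[1,5], I[2,3].
μ_θ-semistable layers: μ^(1)=41/2; μ^(2)=-4; μ^(3)=-15/2; μ^(4)=-18

((0, 0, 0, 1, 1); (0, 0, 2, 0, 0); (1, 1, 0, 0, 0); (0, 1, 0, 0, 0))


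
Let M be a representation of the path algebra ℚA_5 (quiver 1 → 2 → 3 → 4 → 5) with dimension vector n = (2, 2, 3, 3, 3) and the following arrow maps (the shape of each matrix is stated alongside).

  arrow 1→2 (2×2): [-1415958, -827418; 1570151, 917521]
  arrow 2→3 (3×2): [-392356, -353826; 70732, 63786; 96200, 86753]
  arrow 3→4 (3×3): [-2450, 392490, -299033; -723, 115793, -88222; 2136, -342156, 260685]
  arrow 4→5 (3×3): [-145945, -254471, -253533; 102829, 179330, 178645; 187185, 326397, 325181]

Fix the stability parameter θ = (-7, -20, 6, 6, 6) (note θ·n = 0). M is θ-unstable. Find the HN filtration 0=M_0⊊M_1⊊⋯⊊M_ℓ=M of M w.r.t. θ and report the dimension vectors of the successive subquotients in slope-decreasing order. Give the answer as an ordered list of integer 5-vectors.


Via rank(M_{q-1}∘⋯∘M_p): M ≅ I[1,1], I[1,5], I[2,4], I[3,3], I[4,5], I[5,5].
μ_θ-semistable layers: μ^(1)=6; μ^(2)=-7; μ^(3)=-27/2; μ^(4)=-20

((0, 0, 3, 3, 3); (1, 0, 0, 0, 0); (1, 1, 0, 0, 0); (0, 1, 0, 0, 0))


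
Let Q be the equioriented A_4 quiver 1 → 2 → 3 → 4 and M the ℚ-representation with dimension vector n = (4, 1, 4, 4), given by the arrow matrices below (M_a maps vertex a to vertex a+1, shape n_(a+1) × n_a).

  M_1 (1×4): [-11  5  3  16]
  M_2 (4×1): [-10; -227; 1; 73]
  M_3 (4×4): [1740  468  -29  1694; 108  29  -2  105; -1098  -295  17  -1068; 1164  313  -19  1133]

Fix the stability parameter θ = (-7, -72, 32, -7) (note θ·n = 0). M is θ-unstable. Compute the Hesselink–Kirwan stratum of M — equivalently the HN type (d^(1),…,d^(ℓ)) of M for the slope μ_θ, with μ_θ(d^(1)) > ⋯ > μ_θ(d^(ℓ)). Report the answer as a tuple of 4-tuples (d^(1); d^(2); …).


Interval decomposition of M: I[1,1]^3, I[1,4], I[3,3], I[3,4]^2, I[4,4].
HN type (ℓ=4): μ^(1)=32; μ^(2)=25/2; μ^(3)=-7; μ^(4)=-79/2

((0, 0, 1, 0); (0, 0, 3, 3); (3, 0, 0, 1); (1, 1, 0, 0))


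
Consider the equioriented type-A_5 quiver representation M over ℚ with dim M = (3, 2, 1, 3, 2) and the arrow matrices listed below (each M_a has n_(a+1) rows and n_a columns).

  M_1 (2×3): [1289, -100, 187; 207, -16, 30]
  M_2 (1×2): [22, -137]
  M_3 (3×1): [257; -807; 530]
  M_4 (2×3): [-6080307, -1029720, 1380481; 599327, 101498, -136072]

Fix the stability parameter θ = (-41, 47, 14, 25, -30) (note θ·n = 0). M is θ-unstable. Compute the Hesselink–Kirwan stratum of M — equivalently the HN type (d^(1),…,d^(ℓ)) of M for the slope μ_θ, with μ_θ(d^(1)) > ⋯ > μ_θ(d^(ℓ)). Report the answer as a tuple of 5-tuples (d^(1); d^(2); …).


Via rank(M_{q-1}∘⋯∘M_p): M ≅ I[1,1], I[1,2], I[1,5], I[4,4], I[4,5].
μ_θ-semistable layers: μ^(1)=47; μ^(2)=25; μ^(3)=14; μ^(4)=-5/2; μ^(5)=-41

((0, 1, 0, 0, 0); (0, 0, 0, 1, 0); (0, 1, 1, 1, 1); (0, 0, 0, 1, 1); (3, 0, 0, 0, 0))


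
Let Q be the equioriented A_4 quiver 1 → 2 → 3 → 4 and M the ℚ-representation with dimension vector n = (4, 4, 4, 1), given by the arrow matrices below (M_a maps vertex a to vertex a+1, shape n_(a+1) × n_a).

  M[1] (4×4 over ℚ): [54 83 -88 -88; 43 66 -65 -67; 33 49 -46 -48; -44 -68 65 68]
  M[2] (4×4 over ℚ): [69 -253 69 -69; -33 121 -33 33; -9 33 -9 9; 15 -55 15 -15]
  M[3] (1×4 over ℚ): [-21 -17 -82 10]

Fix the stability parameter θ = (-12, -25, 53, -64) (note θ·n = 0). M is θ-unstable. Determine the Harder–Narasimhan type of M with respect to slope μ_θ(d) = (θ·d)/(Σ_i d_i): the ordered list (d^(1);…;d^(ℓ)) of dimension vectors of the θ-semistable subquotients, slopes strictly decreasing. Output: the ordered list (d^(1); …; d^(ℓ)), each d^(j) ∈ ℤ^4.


Interval decomposition of M: I[1,2]^3, I[1,3], I[3,3]^2, I[3,4].
HN type (ℓ=3): μ^(1)=53; μ^(2)=-11/2; μ^(3)=-37/2

((0, 0, 3, 0); (0, 0, 1, 1); (4, 4, 0, 0))


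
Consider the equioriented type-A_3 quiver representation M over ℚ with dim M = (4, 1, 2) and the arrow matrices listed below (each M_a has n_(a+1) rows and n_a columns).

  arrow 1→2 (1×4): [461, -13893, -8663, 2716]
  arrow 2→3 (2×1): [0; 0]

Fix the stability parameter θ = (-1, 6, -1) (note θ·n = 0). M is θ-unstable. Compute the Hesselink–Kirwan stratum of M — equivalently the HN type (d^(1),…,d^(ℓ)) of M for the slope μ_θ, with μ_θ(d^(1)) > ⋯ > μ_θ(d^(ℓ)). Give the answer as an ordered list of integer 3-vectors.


Interval decomposition of M: I[1,1]^3, I[1,2], I[3,3]^2.
HN type (ℓ=2): μ^(1)=6; μ^(2)=-1

((0, 1, 0); (4, 0, 2))


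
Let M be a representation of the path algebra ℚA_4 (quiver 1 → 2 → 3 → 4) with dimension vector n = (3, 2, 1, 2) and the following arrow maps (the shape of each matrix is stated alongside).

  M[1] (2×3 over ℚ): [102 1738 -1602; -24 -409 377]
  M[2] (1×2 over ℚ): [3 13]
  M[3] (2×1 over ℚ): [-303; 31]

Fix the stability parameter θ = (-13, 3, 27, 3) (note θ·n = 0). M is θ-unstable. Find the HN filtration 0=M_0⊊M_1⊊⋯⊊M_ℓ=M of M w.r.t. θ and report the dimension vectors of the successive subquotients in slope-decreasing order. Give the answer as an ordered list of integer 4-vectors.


Barcode: M ≅ I[1,1], I[1,2], I[1,4], I[4,4]. HN layers by μ_θ (3 steps, strictly decreasing):
  μ^(1)=15; μ^(2)=3; μ^(3)=-13

((0, 0, 1, 1); (0, 2, 0, 1); (3, 0, 0, 0))


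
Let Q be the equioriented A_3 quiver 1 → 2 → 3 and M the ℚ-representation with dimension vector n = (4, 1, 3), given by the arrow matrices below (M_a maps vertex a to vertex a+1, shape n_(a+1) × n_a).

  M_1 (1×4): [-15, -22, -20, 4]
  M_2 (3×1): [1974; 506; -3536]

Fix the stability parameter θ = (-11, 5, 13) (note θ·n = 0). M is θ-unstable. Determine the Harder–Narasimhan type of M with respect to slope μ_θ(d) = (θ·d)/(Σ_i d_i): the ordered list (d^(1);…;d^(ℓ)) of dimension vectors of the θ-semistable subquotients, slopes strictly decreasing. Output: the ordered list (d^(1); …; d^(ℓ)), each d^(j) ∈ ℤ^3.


Interval decomposition of M: I[1,1]^3, I[1,3], I[3,3]^2.
HN type (ℓ=3): μ^(1)=13; μ^(2)=5; μ^(3)=-11

((0, 0, 3); (0, 1, 0); (4, 0, 0))


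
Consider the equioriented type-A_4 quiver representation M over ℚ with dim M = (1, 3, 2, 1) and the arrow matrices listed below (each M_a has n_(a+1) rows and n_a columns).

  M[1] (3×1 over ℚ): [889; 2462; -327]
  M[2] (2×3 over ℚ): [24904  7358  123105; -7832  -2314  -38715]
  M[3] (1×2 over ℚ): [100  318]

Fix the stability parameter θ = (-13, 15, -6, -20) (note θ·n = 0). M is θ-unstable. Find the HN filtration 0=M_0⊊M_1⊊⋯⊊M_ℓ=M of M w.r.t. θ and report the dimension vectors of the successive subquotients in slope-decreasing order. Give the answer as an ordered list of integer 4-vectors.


Interval decomposition of M: I[1,4], I[2,2]^2, I[3,3].
HN type (ℓ=4): μ^(1)=15; μ^(2)=-11/3; μ^(3)=-6; μ^(4)=-13

((0, 2, 0, 0); (0, 1, 1, 1); (0, 0, 1, 0); (1, 0, 0, 0))


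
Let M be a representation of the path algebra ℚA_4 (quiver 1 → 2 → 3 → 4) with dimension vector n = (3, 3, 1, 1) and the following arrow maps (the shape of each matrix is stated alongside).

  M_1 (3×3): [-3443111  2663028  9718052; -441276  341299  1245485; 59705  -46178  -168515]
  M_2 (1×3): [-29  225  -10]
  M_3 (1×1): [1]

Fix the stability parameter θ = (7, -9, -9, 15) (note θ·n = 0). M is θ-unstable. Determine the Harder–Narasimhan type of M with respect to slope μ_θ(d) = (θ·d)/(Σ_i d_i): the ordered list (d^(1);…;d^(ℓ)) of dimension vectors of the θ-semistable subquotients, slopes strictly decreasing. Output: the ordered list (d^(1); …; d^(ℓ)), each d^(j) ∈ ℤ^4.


Interval decomposition of M: I[1,2]^2, I[1,4].
HN type (ℓ=3): μ^(1)=15; μ^(2)=-1; μ^(3)=-11/3

((0, 0, 0, 1); (2, 2, 0, 0); (1, 1, 1, 0))


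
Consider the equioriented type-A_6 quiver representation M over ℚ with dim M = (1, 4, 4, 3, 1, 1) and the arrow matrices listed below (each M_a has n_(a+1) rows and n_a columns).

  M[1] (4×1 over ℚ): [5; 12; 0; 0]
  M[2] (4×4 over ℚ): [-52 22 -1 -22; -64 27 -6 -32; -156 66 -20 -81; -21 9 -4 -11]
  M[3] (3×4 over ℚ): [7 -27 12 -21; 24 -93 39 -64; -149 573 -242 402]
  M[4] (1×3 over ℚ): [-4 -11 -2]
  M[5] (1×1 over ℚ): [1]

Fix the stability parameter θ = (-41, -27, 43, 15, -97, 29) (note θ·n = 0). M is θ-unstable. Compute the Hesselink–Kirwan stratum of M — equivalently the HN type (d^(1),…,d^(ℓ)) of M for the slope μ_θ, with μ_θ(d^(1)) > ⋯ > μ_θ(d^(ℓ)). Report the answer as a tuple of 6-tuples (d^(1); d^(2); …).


Via rank(M_{q-1}∘⋯∘M_p): M ≅ I[1,4], I[2,3], I[2,4], I[2,6].
μ_θ-semistable layers: μ^(1)=43; μ^(2)=29; μ^(3)=-13; μ^(4)=-27; μ^(5)=-41

((0, 0, 1, 0, 0, 0); (0, 0, 2, 2, 0, 1); (0, 0, 1, 1, 1, 0); (0, 4, 0, 0, 0, 0); (1, 0, 0, 0, 0, 0))


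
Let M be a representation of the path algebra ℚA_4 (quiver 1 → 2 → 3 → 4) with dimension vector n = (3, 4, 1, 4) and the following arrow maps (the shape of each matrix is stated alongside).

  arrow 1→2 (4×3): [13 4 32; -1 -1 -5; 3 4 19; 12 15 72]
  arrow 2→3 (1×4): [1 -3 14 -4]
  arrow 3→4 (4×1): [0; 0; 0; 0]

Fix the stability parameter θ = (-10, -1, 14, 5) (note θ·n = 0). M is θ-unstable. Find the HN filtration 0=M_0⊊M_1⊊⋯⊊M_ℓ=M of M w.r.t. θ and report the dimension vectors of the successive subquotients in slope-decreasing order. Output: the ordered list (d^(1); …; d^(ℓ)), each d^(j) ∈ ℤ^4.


Via rank(M_{q-1}∘⋯∘M_p): M ≅ I[1,2]^2, I[1,3], I[2,2], I[4,4]^4.
μ_θ-semistable layers: μ^(1)=14; μ^(2)=5; μ^(3)=-1; μ^(4)=-10

((0, 0, 1, 0); (0, 0, 0, 4); (0, 4, 0, 0); (3, 0, 0, 0))


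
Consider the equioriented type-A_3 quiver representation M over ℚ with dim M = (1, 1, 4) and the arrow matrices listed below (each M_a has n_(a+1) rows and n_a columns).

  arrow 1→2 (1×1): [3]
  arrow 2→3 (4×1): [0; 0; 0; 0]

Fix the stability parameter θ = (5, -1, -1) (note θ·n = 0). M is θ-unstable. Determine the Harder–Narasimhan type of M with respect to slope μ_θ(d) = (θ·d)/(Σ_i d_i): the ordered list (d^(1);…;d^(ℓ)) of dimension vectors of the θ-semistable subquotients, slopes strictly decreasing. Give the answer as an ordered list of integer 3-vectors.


Via rank(M_{q-1}∘⋯∘M_p): M ≅ I[1,2], I[3,3]^4.
μ_θ-semistable layers: μ^(1)=2; μ^(2)=-1

((1, 1, 0); (0, 0, 4))


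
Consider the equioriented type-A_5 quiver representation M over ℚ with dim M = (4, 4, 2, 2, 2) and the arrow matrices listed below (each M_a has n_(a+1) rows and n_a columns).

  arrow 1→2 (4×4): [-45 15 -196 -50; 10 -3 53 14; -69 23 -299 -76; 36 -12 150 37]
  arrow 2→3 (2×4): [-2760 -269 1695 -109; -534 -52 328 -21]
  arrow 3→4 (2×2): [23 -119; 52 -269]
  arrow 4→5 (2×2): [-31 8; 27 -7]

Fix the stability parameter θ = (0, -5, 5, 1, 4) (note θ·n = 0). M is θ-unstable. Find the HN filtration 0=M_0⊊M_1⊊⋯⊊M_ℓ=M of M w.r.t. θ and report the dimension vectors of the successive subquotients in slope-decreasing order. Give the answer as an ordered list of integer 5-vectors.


Barcode: M ≅ I[1,2]^2, I[1,5]^2. HN layers by μ_θ (3 steps, strictly decreasing):
  μ^(1)=4; μ^(2)=3; μ^(3)=-5/2

((0, 0, 0, 0, 2); (0, 0, 2, 2, 0); (4, 4, 0, 0, 0))


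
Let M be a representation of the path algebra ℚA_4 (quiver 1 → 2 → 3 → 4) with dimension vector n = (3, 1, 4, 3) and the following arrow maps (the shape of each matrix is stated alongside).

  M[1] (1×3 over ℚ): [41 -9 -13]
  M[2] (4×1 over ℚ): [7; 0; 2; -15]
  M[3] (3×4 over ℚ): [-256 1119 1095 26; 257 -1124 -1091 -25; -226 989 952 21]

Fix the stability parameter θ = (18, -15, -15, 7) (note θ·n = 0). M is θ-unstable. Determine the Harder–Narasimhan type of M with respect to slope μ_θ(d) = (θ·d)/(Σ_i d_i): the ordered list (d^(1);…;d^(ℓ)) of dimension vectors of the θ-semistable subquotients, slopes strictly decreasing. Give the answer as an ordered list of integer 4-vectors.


Interval decomposition of M: I[1,1]^2, I[1,4], I[3,3], I[3,4]^2.
HN type (ℓ=4): μ^(1)=18; μ^(2)=7; μ^(3)=-4; μ^(4)=-15

((2, 0, 0, 0); (0, 0, 0, 3); (1, 1, 1, 0); (0, 0, 3, 0))


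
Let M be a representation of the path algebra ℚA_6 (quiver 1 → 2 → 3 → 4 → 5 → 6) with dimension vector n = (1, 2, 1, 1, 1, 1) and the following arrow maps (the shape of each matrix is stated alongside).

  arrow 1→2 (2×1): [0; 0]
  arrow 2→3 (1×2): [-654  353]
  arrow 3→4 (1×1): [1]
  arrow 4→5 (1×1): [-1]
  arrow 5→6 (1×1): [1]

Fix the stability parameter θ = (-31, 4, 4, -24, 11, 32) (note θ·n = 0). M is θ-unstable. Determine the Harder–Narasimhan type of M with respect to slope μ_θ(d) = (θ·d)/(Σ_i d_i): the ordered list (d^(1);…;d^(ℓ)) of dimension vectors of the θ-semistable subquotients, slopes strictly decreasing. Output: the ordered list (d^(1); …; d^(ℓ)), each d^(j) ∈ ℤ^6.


Via rank(M_{q-1}∘⋯∘M_p): M ≅ I[1,1], I[2,2], I[2,6].
μ_θ-semistable layers: μ^(1)=32; μ^(2)=11; μ^(3)=4; μ^(4)=-16/3; μ^(5)=-31

((0, 0, 0, 0, 0, 1); (0, 0, 0, 0, 1, 0); (0, 1, 0, 0, 0, 0); (0, 1, 1, 1, 0, 0); (1, 0, 0, 0, 0, 0))


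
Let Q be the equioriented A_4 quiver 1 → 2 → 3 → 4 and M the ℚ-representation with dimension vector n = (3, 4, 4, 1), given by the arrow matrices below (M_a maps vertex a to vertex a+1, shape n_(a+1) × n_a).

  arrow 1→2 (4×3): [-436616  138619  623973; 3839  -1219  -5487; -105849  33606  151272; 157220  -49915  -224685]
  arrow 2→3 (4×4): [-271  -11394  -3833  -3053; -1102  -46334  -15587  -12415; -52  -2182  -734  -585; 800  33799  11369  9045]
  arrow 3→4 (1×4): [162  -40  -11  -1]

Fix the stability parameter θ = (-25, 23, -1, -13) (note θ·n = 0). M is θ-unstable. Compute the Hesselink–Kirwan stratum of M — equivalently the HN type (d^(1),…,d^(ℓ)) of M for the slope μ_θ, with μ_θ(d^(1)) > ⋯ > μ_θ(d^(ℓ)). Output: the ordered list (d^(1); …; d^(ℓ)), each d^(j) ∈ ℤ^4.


Interval decomposition of M: I[1,1], I[1,3], I[1,4], I[2,3]^2.
HN type (ℓ=3): μ^(1)=11; μ^(2)=3; μ^(3)=-25

((0, 3, 3, 0); (0, 1, 1, 1); (3, 0, 0, 0))


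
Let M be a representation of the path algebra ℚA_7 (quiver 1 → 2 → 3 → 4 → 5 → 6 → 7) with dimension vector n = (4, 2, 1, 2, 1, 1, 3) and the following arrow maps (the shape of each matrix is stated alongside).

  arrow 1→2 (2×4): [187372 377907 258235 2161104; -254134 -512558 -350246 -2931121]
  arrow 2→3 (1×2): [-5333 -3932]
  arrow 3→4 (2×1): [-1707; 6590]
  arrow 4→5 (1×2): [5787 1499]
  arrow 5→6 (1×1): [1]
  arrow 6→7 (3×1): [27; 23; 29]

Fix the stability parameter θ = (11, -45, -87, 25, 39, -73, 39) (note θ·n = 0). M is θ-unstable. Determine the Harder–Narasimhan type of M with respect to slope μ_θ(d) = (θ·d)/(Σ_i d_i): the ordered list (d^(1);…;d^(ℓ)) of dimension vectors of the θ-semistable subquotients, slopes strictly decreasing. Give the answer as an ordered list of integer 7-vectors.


Barcode: M ≅ I[1,1]^2, I[1,2], I[1,7], I[4,4], I[7,7]^2. HN layers by μ_θ (6 steps, strictly decreasing):
  μ^(1)=39; μ^(2)=25; μ^(3)=11; μ^(4)=-3; μ^(5)=-17; μ^(6)=-121/3

((0, 0, 0, 0, 0, 0, 3); (0, 0, 0, 1, 0, 0, 0); (2, 0, 0, 0, 0, 0, 0); (0, 0, 0, 1, 1, 1, 0); (1, 1, 0, 0, 0, 0, 0); (1, 1, 1, 0, 0, 0, 0))


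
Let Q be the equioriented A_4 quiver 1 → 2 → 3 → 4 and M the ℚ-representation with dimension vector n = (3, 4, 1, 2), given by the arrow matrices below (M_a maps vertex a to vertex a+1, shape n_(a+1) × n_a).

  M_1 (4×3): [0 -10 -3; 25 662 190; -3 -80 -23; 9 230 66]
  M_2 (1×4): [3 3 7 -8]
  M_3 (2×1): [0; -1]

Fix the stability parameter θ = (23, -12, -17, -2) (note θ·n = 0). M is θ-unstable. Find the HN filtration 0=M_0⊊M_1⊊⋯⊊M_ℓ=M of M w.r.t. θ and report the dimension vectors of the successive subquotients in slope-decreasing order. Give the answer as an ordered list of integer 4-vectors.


Via rank(M_{q-1}∘⋯∘M_p): M ≅ I[1,2]^2, I[1,4], I[2,2], I[4,4].
μ_θ-semistable layers: μ^(1)=11/2; μ^(2)=-2; μ^(3)=-12

((2, 2, 0, 0); (1, 1, 1, 2); (0, 1, 0, 0))


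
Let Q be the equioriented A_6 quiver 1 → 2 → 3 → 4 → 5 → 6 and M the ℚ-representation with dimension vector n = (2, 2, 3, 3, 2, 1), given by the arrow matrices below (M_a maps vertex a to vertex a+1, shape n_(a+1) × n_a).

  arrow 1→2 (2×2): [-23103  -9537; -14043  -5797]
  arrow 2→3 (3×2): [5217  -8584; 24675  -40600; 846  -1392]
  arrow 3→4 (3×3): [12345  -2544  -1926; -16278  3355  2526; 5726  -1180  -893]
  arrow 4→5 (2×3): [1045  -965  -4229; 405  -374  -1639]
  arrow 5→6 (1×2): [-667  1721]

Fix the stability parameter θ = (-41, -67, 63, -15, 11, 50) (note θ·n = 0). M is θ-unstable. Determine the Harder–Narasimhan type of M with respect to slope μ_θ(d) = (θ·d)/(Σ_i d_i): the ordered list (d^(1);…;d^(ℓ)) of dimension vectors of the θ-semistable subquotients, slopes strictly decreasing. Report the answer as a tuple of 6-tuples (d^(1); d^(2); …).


Barcode: M ≅ I[1,1], I[1,6], I[2,2], I[3,4], I[3,5]. HN layers by μ_θ (6 steps, strictly decreasing):
  μ^(1)=50; μ^(2)=24; μ^(3)=59/3; μ^(4)=-41; μ^(5)=-54; μ^(6)=-67

((0, 0, 0, 0, 0, 1); (0, 0, 1, 1, 0, 0); (0, 0, 2, 2, 2, 0); (1, 0, 0, 0, 0, 0); (1, 1, 0, 0, 0, 0); (0, 1, 0, 0, 0, 0))
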